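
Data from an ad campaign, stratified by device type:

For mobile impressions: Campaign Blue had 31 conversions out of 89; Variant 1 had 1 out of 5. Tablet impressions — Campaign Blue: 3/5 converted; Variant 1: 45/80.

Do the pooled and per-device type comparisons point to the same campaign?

No

Mobile: Campaign Blue 31/89 = 34.8%, Variant 1 1/5 = 20.0% → Campaign Blue
Tablet: Campaign Blue 3/5 = 60.0%, Variant 1 45/80 = 56.2% → Campaign Blue
Overall: Campaign Blue 34/94 = 36.2%, Variant 1 46/85 = 54.1% → Variant 1
Campaign Blue wins each device group but Variant 1 wins overall — the comparison reverses. Campaign Blue's impressions skew toward mobile, which has a lower base rate.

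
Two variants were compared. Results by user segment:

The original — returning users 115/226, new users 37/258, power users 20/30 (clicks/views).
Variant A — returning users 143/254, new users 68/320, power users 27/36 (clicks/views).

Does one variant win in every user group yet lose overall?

Returning users: the original 115/226 = 50.9%, Variant A 143/254 = 56.3% → Variant A
New users: the original 37/258 = 14.3%, Variant A 68/320 = 21.2% → Variant A
Power users: the original 20/30 = 66.7%, Variant A 27/36 = 75.0% → Variant A
Overall: the original 172/514 = 33.5%, Variant A 238/610 = 39.0% → Variant A
Variant A wins overall and in every user group — no reversal.

No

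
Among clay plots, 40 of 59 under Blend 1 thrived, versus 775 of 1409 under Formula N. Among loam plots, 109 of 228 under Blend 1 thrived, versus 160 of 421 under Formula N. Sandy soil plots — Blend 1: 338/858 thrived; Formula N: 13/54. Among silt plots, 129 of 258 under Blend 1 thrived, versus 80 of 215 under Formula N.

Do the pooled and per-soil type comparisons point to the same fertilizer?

Clay: Blend 1 40/59 = 67.8%, Formula N 775/1409 = 55.0% → Blend 1
Loam: Blend 1 109/228 = 47.8%, Formula N 160/421 = 38.0% → Blend 1
Sandy soil: Blend 1 338/858 = 39.4%, Formula N 13/54 = 24.1% → Blend 1
Silt: Blend 1 129/258 = 50.0%, Formula N 80/215 = 37.2% → Blend 1
Overall: Blend 1 616/1403 = 43.9%, Formula N 1028/2099 = 49.0% → Formula N
Blend 1 wins each soil group but Formula N wins overall — the comparison reverses. Blend 1's plots skew toward sandy soil, which has a lower base rate.

No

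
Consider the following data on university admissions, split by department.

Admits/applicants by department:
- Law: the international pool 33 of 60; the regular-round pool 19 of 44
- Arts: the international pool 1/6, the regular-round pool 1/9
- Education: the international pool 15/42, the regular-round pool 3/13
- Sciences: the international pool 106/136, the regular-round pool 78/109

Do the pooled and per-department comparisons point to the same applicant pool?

Yes

Law: the international pool 33/60 = 55.0%, the regular-round pool 19/44 = 43.2% → the international pool
Arts: the international pool 1/6 = 16.7%, the regular-round pool 1/9 = 11.1% → the international pool
Education: the international pool 15/42 = 35.7%, the regular-round pool 3/13 = 23.1% → the international pool
Sciences: the international pool 106/136 = 77.9%, the regular-round pool 78/109 = 71.6% → the international pool
Overall: the international pool 155/244 = 63.5%, the regular-round pool 101/175 = 57.7% → the international pool
The international pool wins overall and in every department group — no reversal.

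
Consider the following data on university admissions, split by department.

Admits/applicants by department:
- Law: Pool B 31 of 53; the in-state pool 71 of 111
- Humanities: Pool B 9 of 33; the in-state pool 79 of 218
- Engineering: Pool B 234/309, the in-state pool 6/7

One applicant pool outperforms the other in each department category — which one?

the in-state pool

Law: Pool B 31/53 = 58.5%, the in-state pool 71/111 = 64.0% → the in-state pool
Humanities: Pool B 9/33 = 27.3%, the in-state pool 79/218 = 36.2% → the in-state pool
Engineering: Pool B 234/309 = 75.7%, the in-state pool 6/7 = 85.7% → the in-state pool
The in-state pool has the higher rate in all 3 groups.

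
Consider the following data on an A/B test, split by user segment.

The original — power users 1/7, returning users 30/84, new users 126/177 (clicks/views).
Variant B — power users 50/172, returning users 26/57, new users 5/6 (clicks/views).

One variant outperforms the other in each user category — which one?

Variant B

Power users: the original 1/7 = 14.3%, Variant B 50/172 = 29.1% → Variant B
Returning users: the original 30/84 = 35.7%, Variant B 26/57 = 45.6% → Variant B
New users: the original 126/177 = 71.2%, Variant B 5/6 = 83.3% → Variant B
Variant B has the higher rate in all 3 groups.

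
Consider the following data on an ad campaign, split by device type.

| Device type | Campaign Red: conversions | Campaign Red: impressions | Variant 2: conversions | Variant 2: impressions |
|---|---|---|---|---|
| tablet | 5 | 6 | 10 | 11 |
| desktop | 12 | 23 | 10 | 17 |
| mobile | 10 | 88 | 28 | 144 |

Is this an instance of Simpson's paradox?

Tablet: Campaign Red 5/6 = 83.3%, Variant 2 10/11 = 90.9% → Variant 2
Desktop: Campaign Red 12/23 = 52.2%, Variant 2 10/17 = 58.8% → Variant 2
Mobile: Campaign Red 10/88 = 11.4%, Variant 2 28/144 = 19.4% → Variant 2
Overall: Campaign Red 27/117 = 23.1%, Variant 2 48/172 = 27.9% → Variant 2
Variant 2 wins overall and in every device group — no reversal.

No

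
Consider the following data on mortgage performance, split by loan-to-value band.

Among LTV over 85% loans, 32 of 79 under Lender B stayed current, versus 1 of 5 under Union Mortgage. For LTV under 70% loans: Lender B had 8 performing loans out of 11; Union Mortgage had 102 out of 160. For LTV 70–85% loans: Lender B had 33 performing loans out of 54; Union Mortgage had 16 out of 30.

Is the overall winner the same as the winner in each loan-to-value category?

No

LTV over 85%: Lender B 32/79 = 40.5%, Union Mortgage 1/5 = 20.0% → Lender B
LTV under 70%: Lender B 8/11 = 72.7%, Union Mortgage 102/160 = 63.8% → Lender B
LTV 70–85%: Lender B 33/54 = 61.1%, Union Mortgage 16/30 = 53.3% → Lender B
Overall: Lender B 73/144 = 50.7%, Union Mortgage 119/195 = 61.0% → Union Mortgage
Lender B wins each loan-to-value group but Union Mortgage wins overall — the comparison reverses. Lender B's loans skew toward LTV over 85%, which has a lower base rate.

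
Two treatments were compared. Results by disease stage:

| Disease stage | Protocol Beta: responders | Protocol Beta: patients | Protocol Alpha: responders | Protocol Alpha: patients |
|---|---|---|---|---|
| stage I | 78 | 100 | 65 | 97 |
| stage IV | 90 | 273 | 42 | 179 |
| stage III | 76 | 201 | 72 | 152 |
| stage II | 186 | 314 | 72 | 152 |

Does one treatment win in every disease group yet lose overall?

No

Stage I: Protocol Beta 78/100 = 78.0%, Protocol Alpha 65/97 = 67.0% → Protocol Beta
Stage IV: Protocol Beta 90/273 = 33.0%, Protocol Alpha 42/179 = 23.5% → Protocol Beta
Stage III: Protocol Beta 76/201 = 37.8%, Protocol Alpha 72/152 = 47.4% → Protocol Alpha
Stage II: Protocol Beta 186/314 = 59.2%, Protocol Alpha 72/152 = 47.4% → Protocol Beta
Overall: Protocol Beta 430/888 = 48.4%, Protocol Alpha 251/580 = 43.3% → Protocol Beta
Neither sweeps: Protocol Beta wins 3 of 4 groups, Protocol Alpha wins 1. Protocol Beta wins overall but not every group — no Simpson reversal.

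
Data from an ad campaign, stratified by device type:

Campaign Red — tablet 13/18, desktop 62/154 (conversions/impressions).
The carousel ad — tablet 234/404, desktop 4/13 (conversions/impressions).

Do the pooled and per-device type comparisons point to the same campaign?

No

Tablet: Campaign Red 13/18 = 72.2%, the carousel ad 234/404 = 57.9% → Campaign Red
Desktop: Campaign Red 62/154 = 40.3%, the carousel ad 4/13 = 30.8% → Campaign Red
Overall: Campaign Red 75/172 = 43.6%, the carousel ad 238/417 = 57.1% → the carousel ad
Campaign Red wins each device group but the carousel ad wins overall — the comparison reverses. Campaign Red's impressions skew toward desktop, which has a lower base rate.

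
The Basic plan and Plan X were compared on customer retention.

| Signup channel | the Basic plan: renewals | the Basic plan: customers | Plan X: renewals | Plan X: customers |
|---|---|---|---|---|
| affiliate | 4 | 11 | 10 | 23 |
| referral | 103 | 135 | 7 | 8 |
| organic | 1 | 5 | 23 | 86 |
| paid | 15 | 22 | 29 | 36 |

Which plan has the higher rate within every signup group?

Affiliate: the Basic plan 4/11 = 36.4%, Plan X 10/23 = 43.5% → Plan X
Referral: the Basic plan 103/135 = 76.3%, Plan X 7/8 = 87.5% → Plan X
Organic: the Basic plan 1/5 = 20.0%, Plan X 23/86 = 26.7% → Plan X
Paid: the Basic plan 15/22 = 68.2%, Plan X 29/36 = 80.6% → Plan X
Plan X has the higher rate in all 4 groups.

Plan X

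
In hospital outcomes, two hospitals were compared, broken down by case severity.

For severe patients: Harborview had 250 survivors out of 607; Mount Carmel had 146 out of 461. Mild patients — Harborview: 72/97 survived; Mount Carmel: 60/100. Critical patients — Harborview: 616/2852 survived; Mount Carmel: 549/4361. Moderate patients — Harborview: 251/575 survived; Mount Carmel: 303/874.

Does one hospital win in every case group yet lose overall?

No

Severe: Harborview 250/607 = 41.2%, Mount Carmel 146/461 = 31.7% → Harborview
Mild: Harborview 72/97 = 74.2%, Mount Carmel 60/100 = 60.0% → Harborview
Critical: Harborview 616/2852 = 21.6%, Mount Carmel 549/4361 = 12.6% → Harborview
Moderate: Harborview 251/575 = 43.7%, Mount Carmel 303/874 = 34.7% → Harborview
Overall: Harborview 1189/4131 = 28.8%, Mount Carmel 1058/5796 = 18.3% → Harborview
Harborview wins overall and in every case group — no reversal.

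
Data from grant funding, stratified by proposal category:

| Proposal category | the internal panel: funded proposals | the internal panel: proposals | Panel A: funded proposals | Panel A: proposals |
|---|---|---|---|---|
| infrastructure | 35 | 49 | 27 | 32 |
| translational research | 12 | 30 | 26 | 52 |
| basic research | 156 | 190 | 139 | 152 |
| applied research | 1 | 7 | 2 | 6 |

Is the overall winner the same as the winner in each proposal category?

Infrastructure: the internal panel 35/49 = 71.4%, Panel A 27/32 = 84.4% → Panel A
Translational research: the internal panel 12/30 = 40.0%, Panel A 26/52 = 50.0% → Panel A
Basic research: the internal panel 156/190 = 82.1%, Panel A 139/152 = 91.4% → Panel A
Applied research: the internal panel 1/7 = 14.3%, Panel A 2/6 = 33.3% → Panel A
Overall: the internal panel 204/276 = 73.9%, Panel A 194/242 = 80.2% → Panel A
Panel A wins overall and in every proposal group — no reversal.

Yes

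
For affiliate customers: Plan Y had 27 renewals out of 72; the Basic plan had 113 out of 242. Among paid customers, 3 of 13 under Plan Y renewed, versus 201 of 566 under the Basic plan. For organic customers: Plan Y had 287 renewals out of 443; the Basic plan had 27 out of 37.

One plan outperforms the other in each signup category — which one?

Affiliate: Plan Y 27/72 = 37.5%, the Basic plan 113/242 = 46.7% → the Basic plan
Paid: Plan Y 3/13 = 23.1%, the Basic plan 201/566 = 35.5% → the Basic plan
Organic: Plan Y 287/443 = 64.8%, the Basic plan 27/37 = 73.0% → the Basic plan
The Basic plan has the higher rate in all 3 groups.

the Basic plan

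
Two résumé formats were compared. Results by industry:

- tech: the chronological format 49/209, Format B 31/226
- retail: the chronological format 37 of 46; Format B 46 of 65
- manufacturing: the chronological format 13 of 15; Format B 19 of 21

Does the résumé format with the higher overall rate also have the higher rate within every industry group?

No

Tech: the chronological format 49/209 = 23.4%, Format B 31/226 = 13.7% → the chronological format
Retail: the chronological format 37/46 = 80.4%, Format B 46/65 = 70.8% → the chronological format
Manufacturing: the chronological format 13/15 = 86.7%, Format B 19/21 = 90.5% → Format B
Overall: the chronological format 99/270 = 36.7%, Format B 96/312 = 30.8% → the chronological format
Neither sweeps: the chronological format wins 2 of 3 groups, Format B wins 1. The chronological format wins overall but not every group — no Simpson reversal.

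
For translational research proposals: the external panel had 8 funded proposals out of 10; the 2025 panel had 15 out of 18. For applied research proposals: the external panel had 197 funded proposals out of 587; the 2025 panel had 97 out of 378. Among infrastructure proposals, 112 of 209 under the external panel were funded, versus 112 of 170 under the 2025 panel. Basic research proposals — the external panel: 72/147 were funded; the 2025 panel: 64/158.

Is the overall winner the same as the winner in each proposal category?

No

Translational research: the external panel 8/10 = 80.0%, the 2025 panel 15/18 = 83.3% → the 2025 panel
Applied research: the external panel 197/587 = 33.6%, the 2025 panel 97/378 = 25.7% → the external panel
Infrastructure: the external panel 112/209 = 53.6%, the 2025 panel 112/170 = 65.9% → the 2025 panel
Basic research: the external panel 72/147 = 49.0%, the 2025 panel 64/158 = 40.5% → the external panel
Overall: the external panel 389/953 = 40.8%, the 2025 panel 288/724 = 39.8% → the external panel
Neither sweeps: the external panel wins 2 of 4 groups, the 2025 panel wins 2. The external panel wins overall but not every group — no Simpson reversal.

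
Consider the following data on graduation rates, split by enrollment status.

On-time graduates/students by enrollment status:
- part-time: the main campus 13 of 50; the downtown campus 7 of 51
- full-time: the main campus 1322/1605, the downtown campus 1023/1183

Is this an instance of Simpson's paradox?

No

Part-time: the main campus 13/50 = 26.0%, the downtown campus 7/51 = 13.7% → the main campus
Full-time: the main campus 1322/1605 = 82.4%, the downtown campus 1023/1183 = 86.5% → the downtown campus
Overall: the main campus 1335/1655 = 80.7%, the downtown campus 1030/1234 = 83.5% → the downtown campus
Neither sweeps: the main campus wins 1 of 2 groups, the downtown campus wins 1. The downtown campus wins overall but not every group — no Simpson reversal.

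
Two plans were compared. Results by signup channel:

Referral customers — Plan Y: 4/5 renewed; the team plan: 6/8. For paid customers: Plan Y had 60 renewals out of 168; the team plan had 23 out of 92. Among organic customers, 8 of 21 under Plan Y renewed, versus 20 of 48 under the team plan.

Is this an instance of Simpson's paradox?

Referral: Plan Y 4/5 = 80.0%, the team plan 6/8 = 75.0% → Plan Y
Paid: Plan Y 60/168 = 35.7%, the team plan 23/92 = 25.0% → Plan Y
Organic: Plan Y 8/21 = 38.1%, the team plan 20/48 = 41.7% → the team plan
Overall: Plan Y 72/194 = 37.1%, the team plan 49/148 = 33.1% → Plan Y
Neither sweeps: Plan Y wins 2 of 3 groups, the team plan wins 1. Plan Y wins overall but not every group — no Simpson reversal.

No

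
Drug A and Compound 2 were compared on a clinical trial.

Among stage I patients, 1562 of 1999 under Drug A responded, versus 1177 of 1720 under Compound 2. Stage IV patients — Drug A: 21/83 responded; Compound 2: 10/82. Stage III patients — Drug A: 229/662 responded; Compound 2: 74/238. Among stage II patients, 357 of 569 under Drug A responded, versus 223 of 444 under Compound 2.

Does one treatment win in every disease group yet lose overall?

Stage I: Drug A 1562/1999 = 78.1%, Compound 2 1177/1720 = 68.4% → Drug A
Stage IV: Drug A 21/83 = 25.3%, Compound 2 10/82 = 12.2% → Drug A
Stage III: Drug A 229/662 = 34.6%, Compound 2 74/238 = 31.1% → Drug A
Stage II: Drug A 357/569 = 62.7%, Compound 2 223/444 = 50.2% → Drug A
Overall: Drug A 2169/3313 = 65.5%, Compound 2 1484/2484 = 59.7% → Drug A
Drug A wins overall and in every disease group — no reversal.

No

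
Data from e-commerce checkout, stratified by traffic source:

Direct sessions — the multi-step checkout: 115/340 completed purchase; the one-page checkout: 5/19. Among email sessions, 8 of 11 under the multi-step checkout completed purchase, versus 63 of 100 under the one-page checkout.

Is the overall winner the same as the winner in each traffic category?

No

Direct: the multi-step checkout 115/340 = 33.8%, the one-page checkout 5/19 = 26.3% → the multi-step checkout
Email: the multi-step checkout 8/11 = 72.7%, the one-page checkout 63/100 = 63.0% → the multi-step checkout
Overall: the multi-step checkout 123/351 = 35.0%, the one-page checkout 68/119 = 57.1% → the one-page checkout
The multi-step checkout wins each traffic group but the one-page checkout wins overall — the comparison reverses. The multi-step checkout's sessions skew toward direct, which has a lower base rate.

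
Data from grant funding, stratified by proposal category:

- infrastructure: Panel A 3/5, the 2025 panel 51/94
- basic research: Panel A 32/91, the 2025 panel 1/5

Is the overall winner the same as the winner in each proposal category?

Infrastructure: Panel A 3/5 = 60.0%, the 2025 panel 51/94 = 54.3% → Panel A
Basic research: Panel A 32/91 = 35.2%, the 2025 panel 1/5 = 20.0% → Panel A
Overall: Panel A 35/96 = 36.5%, the 2025 panel 52/99 = 52.5% → the 2025 panel
Panel A wins each proposal group but the 2025 panel wins overall — the comparison reverses. Panel A's proposals skew toward basic research, which has a lower base rate.

No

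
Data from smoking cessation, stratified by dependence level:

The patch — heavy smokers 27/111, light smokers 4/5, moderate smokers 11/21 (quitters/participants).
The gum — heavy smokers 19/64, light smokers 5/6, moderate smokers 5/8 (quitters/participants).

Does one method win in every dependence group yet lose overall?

No

Heavy smokers: the patch 27/111 = 24.3%, the gum 19/64 = 29.7% → the gum
Light smokers: the patch 4/5 = 80.0%, the gum 5/6 = 83.3% → the gum
Moderate smokers: the patch 11/21 = 52.4%, the gum 5/8 = 62.5% → the gum
Overall: the patch 42/137 = 30.7%, the gum 29/78 = 37.2% → the gum
The gum wins overall and in every dependence group — no reversal.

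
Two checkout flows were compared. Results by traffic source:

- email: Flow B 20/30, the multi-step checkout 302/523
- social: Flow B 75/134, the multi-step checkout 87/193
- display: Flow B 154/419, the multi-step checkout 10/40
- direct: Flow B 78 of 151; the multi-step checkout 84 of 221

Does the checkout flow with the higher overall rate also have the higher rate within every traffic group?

No

Email: Flow B 20/30 = 66.7%, the multi-step checkout 302/523 = 57.7% → Flow B
Social: Flow B 75/134 = 56.0%, the multi-step checkout 87/193 = 45.1% → Flow B
Display: Flow B 154/419 = 36.8%, the multi-step checkout 10/40 = 25.0% → Flow B
Direct: Flow B 78/151 = 51.7%, the multi-step checkout 84/221 = 38.0% → Flow B
Overall: Flow B 327/734 = 44.6%, the multi-step checkout 483/977 = 49.4% → the multi-step checkout
Flow B wins each traffic group but the multi-step checkout wins overall — the comparison reverses. Flow B's sessions skew toward display, which has a lower base rate.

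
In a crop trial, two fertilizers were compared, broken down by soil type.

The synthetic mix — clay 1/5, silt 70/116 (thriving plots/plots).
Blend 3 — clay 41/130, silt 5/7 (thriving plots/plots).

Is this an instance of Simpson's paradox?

Clay: the synthetic mix 1/5 = 20.0%, Blend 3 41/130 = 31.5% → Blend 3
Silt: the synthetic mix 70/116 = 60.3%, Blend 3 5/7 = 71.4% → Blend 3
Overall: the synthetic mix 71/121 = 58.7%, Blend 3 46/137 = 33.6% → the synthetic mix
Blend 3 wins each soil group but the synthetic mix wins overall — the comparison reverses. Blend 3's plots skew toward clay, which has a lower base rate.

Yes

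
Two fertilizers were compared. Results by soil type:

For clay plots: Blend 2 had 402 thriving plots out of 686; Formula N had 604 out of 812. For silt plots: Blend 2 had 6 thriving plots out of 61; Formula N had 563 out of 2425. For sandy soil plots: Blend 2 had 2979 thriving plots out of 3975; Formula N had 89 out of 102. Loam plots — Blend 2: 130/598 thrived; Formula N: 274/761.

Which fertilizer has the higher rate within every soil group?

Formula N

Clay: Blend 2 402/686 = 58.6%, Formula N 604/812 = 74.4% → Formula N
Silt: Blend 2 6/61 = 9.8%, Formula N 563/2425 = 23.2% → Formula N
Sandy soil: Blend 2 2979/3975 = 74.9%, Formula N 89/102 = 87.3% → Formula N
Loam: Blend 2 130/598 = 21.7%, Formula N 274/761 = 36.0% → Formula N
Formula N has the higher rate in all 4 groups.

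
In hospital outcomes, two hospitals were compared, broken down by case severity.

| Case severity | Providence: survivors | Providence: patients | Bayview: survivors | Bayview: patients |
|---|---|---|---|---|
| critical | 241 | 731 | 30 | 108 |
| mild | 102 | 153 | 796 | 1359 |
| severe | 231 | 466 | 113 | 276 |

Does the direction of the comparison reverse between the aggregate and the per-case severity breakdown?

Critical: Providence 241/731 = 33.0%, Bayview 30/108 = 27.8% → Providence
Mild: Providence 102/153 = 66.7%, Bayview 796/1359 = 58.6% → Providence
Severe: Providence 231/466 = 49.6%, Bayview 113/276 = 40.9% → Providence
Overall: Providence 574/1350 = 42.5%, Bayview 939/1743 = 53.9% → Bayview
Providence wins each case group but Bayview wins overall — the comparison reverses. Providence's patients skew toward critical, which has a lower base rate.

Yes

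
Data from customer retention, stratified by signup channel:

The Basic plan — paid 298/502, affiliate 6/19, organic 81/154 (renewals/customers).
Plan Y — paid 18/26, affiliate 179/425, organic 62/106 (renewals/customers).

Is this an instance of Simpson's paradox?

Paid: the Basic plan 298/502 = 59.4%, Plan Y 18/26 = 69.2% → Plan Y
Affiliate: the Basic plan 6/19 = 31.6%, Plan Y 179/425 = 42.1% → Plan Y
Organic: the Basic plan 81/154 = 52.6%, Plan Y 62/106 = 58.5% → Plan Y
Overall: the Basic plan 385/675 = 57.0%, Plan Y 259/557 = 46.5% → the Basic plan
Plan Y wins each signup group but the Basic plan wins overall — the comparison reverses. Plan Y's customers skew toward affiliate, which has a lower base rate.

Yes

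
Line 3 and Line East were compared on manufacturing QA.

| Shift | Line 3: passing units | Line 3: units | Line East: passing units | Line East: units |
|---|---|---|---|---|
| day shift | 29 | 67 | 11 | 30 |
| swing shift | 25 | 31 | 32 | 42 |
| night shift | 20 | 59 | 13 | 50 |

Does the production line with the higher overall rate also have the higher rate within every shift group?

Day shift: Line 3 29/67 = 43.3%, Line East 11/30 = 36.7% → Line 3
Swing shift: Line 3 25/31 = 80.6%, Line East 32/42 = 76.2% → Line 3
Night shift: Line 3 20/59 = 33.9%, Line East 13/50 = 26.0% → Line 3
Overall: Line 3 74/157 = 47.1%, Line East 56/122 = 45.9% → Line 3
Line 3 wins overall and in every shift group — no reversal.

Yes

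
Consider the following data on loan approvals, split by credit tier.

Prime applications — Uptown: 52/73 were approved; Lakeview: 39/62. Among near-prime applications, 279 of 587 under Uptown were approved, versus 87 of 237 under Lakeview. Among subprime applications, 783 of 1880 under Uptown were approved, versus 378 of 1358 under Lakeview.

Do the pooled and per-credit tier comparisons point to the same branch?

Prime: Uptown 52/73 = 71.2%, Lakeview 39/62 = 62.9% → Uptown
Near-prime: Uptown 279/587 = 47.5%, Lakeview 87/237 = 36.7% → Uptown
Subprime: Uptown 783/1880 = 41.6%, Lakeview 378/1358 = 27.8% → Uptown
Overall: Uptown 1114/2540 = 43.9%, Lakeview 504/1657 = 30.4% → Uptown
Uptown wins overall and in every credit group — no reversal.

Yes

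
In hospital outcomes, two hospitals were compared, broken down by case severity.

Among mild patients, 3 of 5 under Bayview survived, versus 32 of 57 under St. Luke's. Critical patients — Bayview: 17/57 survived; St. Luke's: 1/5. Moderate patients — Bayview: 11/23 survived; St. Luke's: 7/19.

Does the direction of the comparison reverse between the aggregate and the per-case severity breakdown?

Mild: Bayview 3/5 = 60.0%, St. Luke's 32/57 = 56.1% → Bayview
Critical: Bayview 17/57 = 29.8%, St. Luke's 1/5 = 20.0% → Bayview
Moderate: Bayview 11/23 = 47.8%, St. Luke's 7/19 = 36.8% → Bayview
Overall: Bayview 31/85 = 36.5%, St. Luke's 40/81 = 49.4% → St. Luke's
Bayview wins each case group but St. Luke's wins overall — the comparison reverses. Bayview's patients skew toward critical, which has a lower base rate.

Yes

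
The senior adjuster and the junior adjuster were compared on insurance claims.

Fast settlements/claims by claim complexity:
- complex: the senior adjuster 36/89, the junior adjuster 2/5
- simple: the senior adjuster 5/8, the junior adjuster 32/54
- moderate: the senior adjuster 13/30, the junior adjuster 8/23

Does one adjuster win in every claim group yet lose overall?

Yes

Complex: the senior adjuster 36/89 = 40.4%, the junior adjuster 2/5 = 40.0% → the senior adjuster
Simple: the senior adjuster 5/8 = 62.5%, the junior adjuster 32/54 = 59.3% → the senior adjuster
Moderate: the senior adjuster 13/30 = 43.3%, the junior adjuster 8/23 = 34.8% → the senior adjuster
Overall: the senior adjuster 54/127 = 42.5%, the junior adjuster 42/82 = 51.2% → the junior adjuster
The senior adjuster wins each claim group but the junior adjuster wins overall — the comparison reverses. The senior adjuster's claims skew toward complex, which has a lower base rate.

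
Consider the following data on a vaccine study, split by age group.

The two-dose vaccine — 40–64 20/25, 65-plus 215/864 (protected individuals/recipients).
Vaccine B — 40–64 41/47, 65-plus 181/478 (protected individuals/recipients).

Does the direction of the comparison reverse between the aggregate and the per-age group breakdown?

40–64: the two-dose vaccine 20/25 = 80.0%, Vaccine B 41/47 = 87.2% → Vaccine B
65-plus: the two-dose vaccine 215/864 = 24.9%, Vaccine B 181/478 = 37.9% → Vaccine B
Overall: the two-dose vaccine 235/889 = 26.4%, Vaccine B 222/525 = 42.3% → Vaccine B
Vaccine B wins overall and in every age group — no reversal.

No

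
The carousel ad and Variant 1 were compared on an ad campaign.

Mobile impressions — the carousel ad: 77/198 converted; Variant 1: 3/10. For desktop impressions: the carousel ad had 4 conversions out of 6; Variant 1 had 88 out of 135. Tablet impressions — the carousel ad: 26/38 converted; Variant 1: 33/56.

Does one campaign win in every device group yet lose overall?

Yes

Mobile: the carousel ad 77/198 = 38.9%, Variant 1 3/10 = 30.0% → the carousel ad
Desktop: the carousel ad 4/6 = 66.7%, Variant 1 88/135 = 65.2% → the carousel ad
Tablet: the carousel ad 26/38 = 68.4%, Variant 1 33/56 = 58.9% → the carousel ad
Overall: the carousel ad 107/242 = 44.2%, Variant 1 124/201 = 61.7% → Variant 1
The carousel ad wins each device group but Variant 1 wins overall — the comparison reverses. The carousel ad's impressions skew toward mobile, which has a lower base rate.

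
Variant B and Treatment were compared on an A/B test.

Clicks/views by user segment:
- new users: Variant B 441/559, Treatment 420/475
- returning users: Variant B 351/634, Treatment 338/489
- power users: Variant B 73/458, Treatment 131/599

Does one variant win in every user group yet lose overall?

New users: Variant B 441/559 = 78.9%, Treatment 420/475 = 88.4% → Treatment
Returning users: Variant B 351/634 = 55.4%, Treatment 338/489 = 69.1% → Treatment
Power users: Variant B 73/458 = 15.9%, Treatment 131/599 = 21.9% → Treatment
Overall: Variant B 865/1651 = 52.4%, Treatment 889/1563 = 56.9% → Treatment
Treatment wins overall and in every user group — no reversal.

No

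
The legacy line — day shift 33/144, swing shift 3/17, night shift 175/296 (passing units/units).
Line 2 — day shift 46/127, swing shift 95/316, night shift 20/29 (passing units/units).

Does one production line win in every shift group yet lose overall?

Yes

Day shift: the legacy line 33/144 = 22.9%, Line 2 46/127 = 36.2% → Line 2
Swing shift: the legacy line 3/17 = 17.6%, Line 2 95/316 = 30.1% → Line 2
Night shift: the legacy line 175/296 = 59.1%, Line 2 20/29 = 69.0% → Line 2
Overall: the legacy line 211/457 = 46.2%, Line 2 161/472 = 34.1% → the legacy line
Line 2 wins each shift group but the legacy line wins overall — the comparison reverses. Line 2's units skew toward swing shift, which has a lower base rate.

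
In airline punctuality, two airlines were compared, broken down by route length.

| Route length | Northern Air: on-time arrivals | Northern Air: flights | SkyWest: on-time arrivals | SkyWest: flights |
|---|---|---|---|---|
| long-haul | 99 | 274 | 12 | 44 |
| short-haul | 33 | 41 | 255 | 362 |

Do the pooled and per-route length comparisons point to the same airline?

No

Long-haul: Northern Air 99/274 = 36.1%, SkyWest 12/44 = 27.3% → Northern Air
Short-haul: Northern Air 33/41 = 80.5%, SkyWest 255/362 = 70.4% → Northern Air
Overall: Northern Air 132/315 = 41.9%, SkyWest 267/406 = 65.8% → SkyWest
Northern Air wins each route group but SkyWest wins overall — the comparison reverses. Northern Air's flights skew toward long-haul, which has a lower base rate.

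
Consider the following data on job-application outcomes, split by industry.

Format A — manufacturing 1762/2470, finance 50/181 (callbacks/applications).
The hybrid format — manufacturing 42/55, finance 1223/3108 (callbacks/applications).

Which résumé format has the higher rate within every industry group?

the hybrid format

Manufacturing: Format A 1762/2470 = 71.3%, the hybrid format 42/55 = 76.4% → the hybrid format
Finance: Format A 50/181 = 27.6%, the hybrid format 1223/3108 = 39.4% → the hybrid format
The hybrid format has the higher rate in both groups.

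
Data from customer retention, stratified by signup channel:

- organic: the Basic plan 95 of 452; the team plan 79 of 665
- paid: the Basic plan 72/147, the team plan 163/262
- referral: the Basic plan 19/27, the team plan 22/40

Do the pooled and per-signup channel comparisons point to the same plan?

No

Organic: the Basic plan 95/452 = 21.0%, the team plan 79/665 = 11.9% → the Basic plan
Paid: the Basic plan 72/147 = 49.0%, the team plan 163/262 = 62.2% → the team plan
Referral: the Basic plan 19/27 = 70.4%, the team plan 22/40 = 55.0% → the Basic plan
Overall: the Basic plan 186/626 = 29.7%, the team plan 264/967 = 27.3% → the Basic plan
Neither sweeps: the Basic plan wins 2 of 3 groups, the team plan wins 1. The Basic plan wins overall but not every group — no Simpson reversal.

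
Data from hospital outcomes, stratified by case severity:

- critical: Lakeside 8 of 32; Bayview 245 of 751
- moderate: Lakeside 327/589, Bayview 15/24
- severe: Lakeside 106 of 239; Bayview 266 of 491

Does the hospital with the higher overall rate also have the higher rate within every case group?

No

Critical: Lakeside 8/32 = 25.0%, Bayview 245/751 = 32.6% → Bayview
Moderate: Lakeside 327/589 = 55.5%, Bayview 15/24 = 62.5% → Bayview
Severe: Lakeside 106/239 = 44.4%, Bayview 266/491 = 54.2% → Bayview
Overall: Lakeside 441/860 = 51.3%, Bayview 526/1266 = 41.5% → Lakeside
Bayview wins each case group but Lakeside wins overall — the comparison reverses. Bayview's patients skew toward critical, which has a lower base rate.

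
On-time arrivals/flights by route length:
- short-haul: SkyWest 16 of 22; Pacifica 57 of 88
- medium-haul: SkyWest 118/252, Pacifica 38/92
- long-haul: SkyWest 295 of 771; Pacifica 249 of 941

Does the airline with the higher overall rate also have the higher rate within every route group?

Short-haul: SkyWest 16/22 = 72.7%, Pacifica 57/88 = 64.8% → SkyWest
Medium-haul: SkyWest 118/252 = 46.8%, Pacifica 38/92 = 41.3% → SkyWest
Long-haul: SkyWest 295/771 = 38.3%, Pacifica 249/941 = 26.5% → SkyWest
Overall: SkyWest 429/1045 = 41.1%, Pacifica 344/1121 = 30.7% → SkyWest
SkyWest wins overall and in every route group — no reversal.

Yes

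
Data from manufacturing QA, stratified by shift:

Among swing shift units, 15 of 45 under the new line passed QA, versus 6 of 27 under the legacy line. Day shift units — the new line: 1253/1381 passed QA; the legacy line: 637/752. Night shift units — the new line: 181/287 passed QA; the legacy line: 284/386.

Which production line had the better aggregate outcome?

the new line

Swing shift: the new line 15/45 = 33.3%, the legacy line 6/27 = 22.2% → the new line
Day shift: the new line 1253/1381 = 90.7%, the legacy line 637/752 = 84.7% → the new line
Night shift: the new line 181/287 = 63.1%, the legacy line 284/386 = 73.6% → the legacy line
Overall: the new line 1449/1713 = 84.6%, the legacy line 927/1165 = 79.6% → the new line
(Neither sweeps every shift group, but the new line has the higher pooled rate.)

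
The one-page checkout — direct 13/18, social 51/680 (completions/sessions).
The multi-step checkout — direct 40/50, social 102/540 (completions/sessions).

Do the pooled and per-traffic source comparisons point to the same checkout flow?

Direct: the one-page checkout 13/18 = 72.2%, the multi-step checkout 40/50 = 80.0% → the multi-step checkout
Social: the one-page checkout 51/680 = 7.5%, the multi-step checkout 102/540 = 18.9% → the multi-step checkout
Overall: the one-page checkout 64/698 = 9.2%, the multi-step checkout 142/590 = 24.1% → the multi-step checkout
The multi-step checkout wins overall and in every traffic group — no reversal.

Yes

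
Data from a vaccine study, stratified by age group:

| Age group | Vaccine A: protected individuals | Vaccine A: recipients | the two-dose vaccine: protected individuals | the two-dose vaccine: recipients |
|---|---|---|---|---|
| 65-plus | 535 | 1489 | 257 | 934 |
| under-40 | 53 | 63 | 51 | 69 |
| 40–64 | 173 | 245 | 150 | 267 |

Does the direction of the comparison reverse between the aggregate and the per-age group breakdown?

No

65-plus: Vaccine A 535/1489 = 35.9%, the two-dose vaccine 257/934 = 27.5% → Vaccine A
Under-40: Vaccine A 53/63 = 84.1%, the two-dose vaccine 51/69 = 73.9% → Vaccine A
40–64: Vaccine A 173/245 = 70.6%, the two-dose vaccine 150/267 = 56.2% → Vaccine A
Overall: Vaccine A 761/1797 = 42.3%, the two-dose vaccine 458/1270 = 36.1% → Vaccine A
Vaccine A wins overall and in every age group — no reversal.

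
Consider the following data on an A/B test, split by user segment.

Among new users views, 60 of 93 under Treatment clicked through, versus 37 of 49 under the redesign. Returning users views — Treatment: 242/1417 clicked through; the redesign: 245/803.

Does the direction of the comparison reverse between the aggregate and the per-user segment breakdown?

New users: Treatment 60/93 = 64.5%, the redesign 37/49 = 75.5% → the redesign
Returning users: Treatment 242/1417 = 17.1%, the redesign 245/803 = 30.5% → the redesign
Overall: Treatment 302/1510 = 20.0%, the redesign 282/852 = 33.1% → the redesign
The redesign wins overall and in every user group — no reversal.

No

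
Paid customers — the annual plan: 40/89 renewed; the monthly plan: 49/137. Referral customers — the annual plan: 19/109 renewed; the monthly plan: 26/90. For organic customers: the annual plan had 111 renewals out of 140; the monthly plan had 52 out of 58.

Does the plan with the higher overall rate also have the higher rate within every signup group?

No

Paid: the annual plan 40/89 = 44.9%, the monthly plan 49/137 = 35.8% → the annual plan
Referral: the annual plan 19/109 = 17.4%, the monthly plan 26/90 = 28.9% → the monthly plan
Organic: the annual plan 111/140 = 79.3%, the monthly plan 52/58 = 89.7% → the monthly plan
Overall: the annual plan 170/338 = 50.3%, the monthly plan 127/285 = 44.6% → the annual plan
Neither sweeps: the annual plan wins 1 of 3 groups, the monthly plan wins 2. The annual plan wins overall but not every group — no Simpson reversal.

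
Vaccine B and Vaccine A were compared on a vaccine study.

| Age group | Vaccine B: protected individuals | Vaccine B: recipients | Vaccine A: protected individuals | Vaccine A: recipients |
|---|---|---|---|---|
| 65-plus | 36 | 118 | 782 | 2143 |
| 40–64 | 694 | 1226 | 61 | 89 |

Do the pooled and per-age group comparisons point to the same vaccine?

65-plus: Vaccine B 36/118 = 30.5%, Vaccine A 782/2143 = 36.5% → Vaccine A
40–64: Vaccine B 694/1226 = 56.6%, Vaccine A 61/89 = 68.5% → Vaccine A
Overall: Vaccine B 730/1344 = 54.3%, Vaccine A 843/2232 = 37.8% → Vaccine B
Vaccine A wins each age group but Vaccine B wins overall — the comparison reverses. Vaccine A's recipients skew toward 65-plus, which has a lower base rate.

No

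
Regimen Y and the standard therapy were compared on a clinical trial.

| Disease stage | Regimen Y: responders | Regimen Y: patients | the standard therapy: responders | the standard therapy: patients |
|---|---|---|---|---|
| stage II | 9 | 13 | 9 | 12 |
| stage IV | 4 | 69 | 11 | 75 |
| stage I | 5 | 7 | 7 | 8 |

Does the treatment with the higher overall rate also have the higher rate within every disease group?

Yes

Stage II: Regimen Y 9/13 = 69.2%, the standard therapy 9/12 = 75.0% → the standard therapy
Stage IV: Regimen Y 4/69 = 5.8%, the standard therapy 11/75 = 14.7% → the standard therapy
Stage I: Regimen Y 5/7 = 71.4%, the standard therapy 7/8 = 87.5% → the standard therapy
Overall: Regimen Y 18/89 = 20.2%, the standard therapy 27/95 = 28.4% → the standard therapy
The standard therapy wins overall and in every disease group — no reversal.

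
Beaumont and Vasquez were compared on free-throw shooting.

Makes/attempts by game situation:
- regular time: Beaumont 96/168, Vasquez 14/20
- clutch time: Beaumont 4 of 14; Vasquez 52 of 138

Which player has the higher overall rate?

Regular time: Beaumont 96/168 = 57.1%, Vasquez 14/20 = 70.0% → Vasquez
Clutch time: Beaumont 4/14 = 28.6%, Vasquez 52/138 = 37.7% → Vasquez
Overall: Beaumont 100/182 = 54.9%, Vasquez 66/158 = 41.8% → Beaumont
(Vasquez wins every game group but Beaumont wins overall — Vasquez's attempts skew toward the low-rate clutch time group.)

Beaumont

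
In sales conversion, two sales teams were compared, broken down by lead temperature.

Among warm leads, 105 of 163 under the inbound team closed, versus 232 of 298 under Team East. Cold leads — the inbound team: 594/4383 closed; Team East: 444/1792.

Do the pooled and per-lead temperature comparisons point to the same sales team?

Yes

Warm: the inbound team 105/163 = 64.4%, Team East 232/298 = 77.9% → Team East
Cold: the inbound team 594/4383 = 13.6%, Team East 444/1792 = 24.8% → Team East
Overall: the inbound team 699/4546 = 15.4%, Team East 676/2090 = 32.3% → Team East
Team East wins overall and in every lead group — no reversal.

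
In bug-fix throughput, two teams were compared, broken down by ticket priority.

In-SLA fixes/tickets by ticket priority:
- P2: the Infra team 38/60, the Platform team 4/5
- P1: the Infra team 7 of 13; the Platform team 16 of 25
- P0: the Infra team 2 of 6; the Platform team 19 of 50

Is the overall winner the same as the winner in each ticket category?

No

P2: the Infra team 38/60 = 63.3%, the Platform team 4/5 = 80.0% → the Platform team
P1: the Infra team 7/13 = 53.8%, the Platform team 16/25 = 64.0% → the Platform team
P0: the Infra team 2/6 = 33.3%, the Platform team 19/50 = 38.0% → the Platform team
Overall: the Infra team 47/79 = 59.5%, the Platform team 39/80 = 48.8% → the Infra team
The Platform team wins each ticket group but the Infra team wins overall — the comparison reverses. The Platform team's tickets skew toward P0, which has a lower base rate.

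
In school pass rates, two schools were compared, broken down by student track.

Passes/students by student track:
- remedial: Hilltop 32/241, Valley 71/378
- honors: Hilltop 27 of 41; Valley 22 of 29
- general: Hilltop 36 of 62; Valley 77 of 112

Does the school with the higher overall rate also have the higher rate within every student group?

Remedial: Hilltop 32/241 = 13.3%, Valley 71/378 = 18.8% → Valley
Honors: Hilltop 27/41 = 65.9%, Valley 22/29 = 75.9% → Valley
General: Hilltop 36/62 = 58.1%, Valley 77/112 = 68.8% → Valley
Overall: Hilltop 95/344 = 27.6%, Valley 170/519 = 32.8% → Valley
Valley wins overall and in every student group — no reversal.

Yes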